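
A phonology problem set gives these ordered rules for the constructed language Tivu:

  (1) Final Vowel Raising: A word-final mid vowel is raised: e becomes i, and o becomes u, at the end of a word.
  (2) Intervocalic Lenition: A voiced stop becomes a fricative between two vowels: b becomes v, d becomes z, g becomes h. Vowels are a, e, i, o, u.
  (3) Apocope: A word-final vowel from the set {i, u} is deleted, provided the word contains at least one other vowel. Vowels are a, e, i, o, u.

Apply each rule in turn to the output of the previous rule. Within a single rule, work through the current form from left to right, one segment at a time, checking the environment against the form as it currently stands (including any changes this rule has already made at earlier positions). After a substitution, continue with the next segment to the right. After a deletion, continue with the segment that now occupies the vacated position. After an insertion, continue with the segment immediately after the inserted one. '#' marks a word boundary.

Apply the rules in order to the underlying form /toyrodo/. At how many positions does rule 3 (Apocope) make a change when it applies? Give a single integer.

1

(1) Final Vowel Raising: [toyrodo] → [toyrodu]
(2) Intervocalic Lenition: [toyrodu] → [toyrozu]
(3) Apocope: [toyrozu] → [toyroz]
Rule 3 changed 1 position(s).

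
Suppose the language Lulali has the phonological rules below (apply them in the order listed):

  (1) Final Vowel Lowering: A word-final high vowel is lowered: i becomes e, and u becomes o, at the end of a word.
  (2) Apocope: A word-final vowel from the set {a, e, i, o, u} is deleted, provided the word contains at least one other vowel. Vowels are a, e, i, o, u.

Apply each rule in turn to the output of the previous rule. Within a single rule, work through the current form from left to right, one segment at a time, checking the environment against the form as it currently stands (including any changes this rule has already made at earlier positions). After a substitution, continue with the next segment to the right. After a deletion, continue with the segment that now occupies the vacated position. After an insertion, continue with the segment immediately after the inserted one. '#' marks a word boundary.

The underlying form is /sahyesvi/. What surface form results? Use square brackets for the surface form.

(1) Final Vowel Lowering: [sahyesvi] → [sahyesve]
(2) Apocope: [sahyesve] → [sahyesv]

[sahyesv]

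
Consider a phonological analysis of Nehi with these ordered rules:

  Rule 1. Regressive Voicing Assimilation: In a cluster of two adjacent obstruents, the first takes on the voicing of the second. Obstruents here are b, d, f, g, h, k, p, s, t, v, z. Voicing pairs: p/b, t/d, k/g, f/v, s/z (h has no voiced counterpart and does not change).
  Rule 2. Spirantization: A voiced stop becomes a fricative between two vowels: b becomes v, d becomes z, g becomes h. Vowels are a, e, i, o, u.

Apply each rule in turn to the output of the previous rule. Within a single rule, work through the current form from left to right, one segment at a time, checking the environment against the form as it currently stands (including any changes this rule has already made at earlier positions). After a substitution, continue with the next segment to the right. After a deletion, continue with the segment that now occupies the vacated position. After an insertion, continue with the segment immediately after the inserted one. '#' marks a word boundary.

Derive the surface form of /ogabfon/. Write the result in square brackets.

[ohapfon]

Rule 1 Regressive Voicing Assimilation: [ogabfon] → [ogapfon]
Rule 2 Spirantization: [ogapfon] → [ohapfon]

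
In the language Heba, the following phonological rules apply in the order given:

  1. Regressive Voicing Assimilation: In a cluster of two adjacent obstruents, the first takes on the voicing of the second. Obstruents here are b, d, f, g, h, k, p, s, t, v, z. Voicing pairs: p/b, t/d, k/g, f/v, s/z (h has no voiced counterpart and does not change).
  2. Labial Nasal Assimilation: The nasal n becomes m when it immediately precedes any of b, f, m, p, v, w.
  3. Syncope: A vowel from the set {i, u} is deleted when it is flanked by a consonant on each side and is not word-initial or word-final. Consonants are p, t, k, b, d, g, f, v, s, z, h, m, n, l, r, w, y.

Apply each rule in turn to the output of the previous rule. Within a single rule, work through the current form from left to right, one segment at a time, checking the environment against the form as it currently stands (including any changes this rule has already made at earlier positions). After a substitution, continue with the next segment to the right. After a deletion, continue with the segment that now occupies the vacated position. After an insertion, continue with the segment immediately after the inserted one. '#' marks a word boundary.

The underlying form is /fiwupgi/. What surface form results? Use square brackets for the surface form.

1 Regressive Voicing Assimilation: [fiwupgi] → [fiwubgi]
2 Labial Nasal Assimilation: no change — [fiwubgi]
3 Syncope: [fiwubgi] → [fwbgi]

[fwbgi]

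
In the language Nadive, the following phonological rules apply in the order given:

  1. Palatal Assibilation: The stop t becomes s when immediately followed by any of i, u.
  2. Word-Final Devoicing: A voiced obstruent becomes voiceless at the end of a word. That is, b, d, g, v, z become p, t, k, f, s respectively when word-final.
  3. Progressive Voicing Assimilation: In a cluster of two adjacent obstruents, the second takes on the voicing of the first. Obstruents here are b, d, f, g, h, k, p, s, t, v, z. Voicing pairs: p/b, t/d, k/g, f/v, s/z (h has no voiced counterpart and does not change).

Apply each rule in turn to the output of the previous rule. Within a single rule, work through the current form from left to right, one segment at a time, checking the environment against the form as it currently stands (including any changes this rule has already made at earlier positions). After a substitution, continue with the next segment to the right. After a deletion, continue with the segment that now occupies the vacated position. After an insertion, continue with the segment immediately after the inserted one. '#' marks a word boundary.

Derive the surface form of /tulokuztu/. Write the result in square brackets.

1 Palatal Assibilation: [tulokuztu] → [sulokuzsu]
2 Word-Final Devoicing: no change — [sulokuzsu]
3 Progressive Voicing Assimilation: [sulokuzsu] → [sulokuzzu]

[sulokuzzu]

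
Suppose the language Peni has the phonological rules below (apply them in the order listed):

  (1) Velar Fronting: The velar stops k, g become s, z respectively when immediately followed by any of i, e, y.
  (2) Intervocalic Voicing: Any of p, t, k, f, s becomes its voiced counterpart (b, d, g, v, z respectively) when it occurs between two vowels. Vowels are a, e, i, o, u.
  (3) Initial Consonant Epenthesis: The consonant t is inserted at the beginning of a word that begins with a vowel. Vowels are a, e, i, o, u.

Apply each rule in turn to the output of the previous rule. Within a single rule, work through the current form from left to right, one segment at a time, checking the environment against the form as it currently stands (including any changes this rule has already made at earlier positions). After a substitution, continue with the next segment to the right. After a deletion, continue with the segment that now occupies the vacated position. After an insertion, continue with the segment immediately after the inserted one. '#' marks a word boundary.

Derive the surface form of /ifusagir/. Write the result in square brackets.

[tivuzazir]

(1) Velar Fronting: [ifusagir] → [ifusazir]
(2) Intervocalic Voicing: [ifusazir] → [ivuzazir]
(3) Initial Consonant Epenthesis: [ivuzazir] → [tivuzazir]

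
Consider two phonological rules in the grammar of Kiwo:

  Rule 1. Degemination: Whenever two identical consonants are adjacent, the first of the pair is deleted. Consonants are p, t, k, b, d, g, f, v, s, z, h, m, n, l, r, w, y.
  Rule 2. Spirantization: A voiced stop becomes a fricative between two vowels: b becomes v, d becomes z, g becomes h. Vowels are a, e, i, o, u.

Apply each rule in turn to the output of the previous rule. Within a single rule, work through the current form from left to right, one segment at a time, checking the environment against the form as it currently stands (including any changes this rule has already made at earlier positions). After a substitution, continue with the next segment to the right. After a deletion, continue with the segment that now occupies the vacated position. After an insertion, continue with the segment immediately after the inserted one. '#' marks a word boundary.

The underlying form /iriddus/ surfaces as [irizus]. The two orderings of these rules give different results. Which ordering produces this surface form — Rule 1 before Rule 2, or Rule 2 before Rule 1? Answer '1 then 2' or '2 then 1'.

1 then 2

Order 1 then 2:
  1 Degemination: [iriddus] → [iridus]
  2 Spirantization: [iridus] → [irizus]
  result: [irizus]
Order 2 then 1:
  2 Spirantization: no change — [iriddus]
  1 Degemination: [iriddus] → [iridus]
  result: [iridus]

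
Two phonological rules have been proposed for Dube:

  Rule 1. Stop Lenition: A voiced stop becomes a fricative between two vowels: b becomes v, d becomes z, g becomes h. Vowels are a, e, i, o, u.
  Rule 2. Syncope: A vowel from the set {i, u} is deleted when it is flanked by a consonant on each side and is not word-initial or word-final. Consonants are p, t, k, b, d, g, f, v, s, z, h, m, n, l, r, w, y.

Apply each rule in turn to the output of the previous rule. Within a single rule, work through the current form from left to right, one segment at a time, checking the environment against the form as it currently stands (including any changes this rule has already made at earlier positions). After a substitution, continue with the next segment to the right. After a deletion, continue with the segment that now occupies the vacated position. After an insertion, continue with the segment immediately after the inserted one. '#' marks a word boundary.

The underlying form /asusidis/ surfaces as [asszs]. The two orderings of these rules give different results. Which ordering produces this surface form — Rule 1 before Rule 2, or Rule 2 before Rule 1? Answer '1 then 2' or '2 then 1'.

Order 1 then 2:
  1 Stop Lenition: [asusidis] → [asusizis]
  2 Syncope: [asusizis] → [asszs]
  result: [asszs]
Order 2 then 1:
  2 Syncope: [asusidis] → [assds]
  1 Stop Lenition: no change — [assds]
  result: [assds]

1 then 2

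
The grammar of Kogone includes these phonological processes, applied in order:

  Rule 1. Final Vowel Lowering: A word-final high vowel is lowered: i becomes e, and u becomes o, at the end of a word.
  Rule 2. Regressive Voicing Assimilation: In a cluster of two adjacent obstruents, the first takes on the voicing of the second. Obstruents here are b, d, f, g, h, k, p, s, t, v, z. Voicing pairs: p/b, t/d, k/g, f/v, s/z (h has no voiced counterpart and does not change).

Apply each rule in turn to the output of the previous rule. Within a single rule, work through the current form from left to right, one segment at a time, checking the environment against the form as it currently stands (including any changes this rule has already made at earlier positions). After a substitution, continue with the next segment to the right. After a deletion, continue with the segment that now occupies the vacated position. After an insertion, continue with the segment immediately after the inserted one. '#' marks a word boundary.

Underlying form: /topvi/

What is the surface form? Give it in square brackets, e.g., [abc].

[tobve]

Rule 1 Final Vowel Lowering: [topvi] → [topve]
Rule 2 Regressive Voicing Assimilation: [topve] → [tobve]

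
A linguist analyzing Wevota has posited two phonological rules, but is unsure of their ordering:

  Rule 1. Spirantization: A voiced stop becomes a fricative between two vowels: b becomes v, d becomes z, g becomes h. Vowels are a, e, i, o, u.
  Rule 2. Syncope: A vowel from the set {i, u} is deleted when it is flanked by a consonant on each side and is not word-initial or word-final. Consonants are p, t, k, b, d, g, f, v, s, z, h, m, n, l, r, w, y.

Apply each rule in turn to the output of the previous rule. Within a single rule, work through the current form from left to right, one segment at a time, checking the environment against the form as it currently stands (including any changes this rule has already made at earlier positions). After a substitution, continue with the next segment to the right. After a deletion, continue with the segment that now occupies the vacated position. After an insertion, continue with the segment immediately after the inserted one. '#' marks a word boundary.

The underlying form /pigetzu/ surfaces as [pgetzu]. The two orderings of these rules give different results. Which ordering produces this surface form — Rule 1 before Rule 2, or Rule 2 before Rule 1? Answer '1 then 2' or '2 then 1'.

2 then 1

Order 1 then 2:
  1 Spirantization: [pigetzu] → [pihetzu]
  2 Syncope: [pihetzu] → [phetzu]
  result: [phetzu]
Order 2 then 1:
  2 Syncope: [pigetzu] → [pgetzu]
  1 Spirantization: no change — [pgetzu]
  result: [pgetzu]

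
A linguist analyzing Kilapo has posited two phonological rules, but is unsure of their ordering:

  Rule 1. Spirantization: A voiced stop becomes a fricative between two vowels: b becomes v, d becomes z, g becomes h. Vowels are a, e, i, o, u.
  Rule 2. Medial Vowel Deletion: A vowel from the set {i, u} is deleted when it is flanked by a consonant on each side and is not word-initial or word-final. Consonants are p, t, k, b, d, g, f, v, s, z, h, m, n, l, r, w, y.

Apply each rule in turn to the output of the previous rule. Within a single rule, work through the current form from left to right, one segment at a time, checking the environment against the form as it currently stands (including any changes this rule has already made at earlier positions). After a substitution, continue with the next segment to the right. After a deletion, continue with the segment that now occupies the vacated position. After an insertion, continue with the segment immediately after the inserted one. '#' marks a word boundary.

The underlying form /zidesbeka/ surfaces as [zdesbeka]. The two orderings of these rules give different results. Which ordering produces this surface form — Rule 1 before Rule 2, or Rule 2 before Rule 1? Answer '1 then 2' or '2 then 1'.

Order 1 then 2:
  1 Spirantization: [zidesbeka] → [zizesbeka]
  2 Medial Vowel Deletion: [zizesbeka] → [zzesbeka]
  result: [zzesbeka]
Order 2 then 1:
  2 Medial Vowel Deletion: [zidesbeka] → [zdesbeka]
  1 Spirantization: no change — [zdesbeka]
  result: [zdesbeka]

2 then 1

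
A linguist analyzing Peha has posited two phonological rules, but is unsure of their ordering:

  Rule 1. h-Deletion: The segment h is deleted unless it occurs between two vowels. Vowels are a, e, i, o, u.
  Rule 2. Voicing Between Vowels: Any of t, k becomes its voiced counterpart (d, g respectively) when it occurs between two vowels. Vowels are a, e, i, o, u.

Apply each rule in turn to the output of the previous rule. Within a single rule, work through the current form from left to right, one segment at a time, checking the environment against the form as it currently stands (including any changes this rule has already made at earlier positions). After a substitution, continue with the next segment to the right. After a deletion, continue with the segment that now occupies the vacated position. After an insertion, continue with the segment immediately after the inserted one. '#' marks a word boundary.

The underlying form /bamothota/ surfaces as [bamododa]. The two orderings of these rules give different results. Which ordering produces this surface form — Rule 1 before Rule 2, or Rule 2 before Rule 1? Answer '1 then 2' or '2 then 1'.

1 then 2

Order 1 then 2:
  1 h-Deletion: [bamothota] → [bamotota]
  2 Voicing Between Vowels: [bamotota] → [bamododa]
  result: [bamododa]
Order 2 then 1:
  2 Voicing Between Vowels: [bamothota] → [bamothoda]
  1 h-Deletion: [bamothoda] → [bamotoda]
  result: [bamotoda]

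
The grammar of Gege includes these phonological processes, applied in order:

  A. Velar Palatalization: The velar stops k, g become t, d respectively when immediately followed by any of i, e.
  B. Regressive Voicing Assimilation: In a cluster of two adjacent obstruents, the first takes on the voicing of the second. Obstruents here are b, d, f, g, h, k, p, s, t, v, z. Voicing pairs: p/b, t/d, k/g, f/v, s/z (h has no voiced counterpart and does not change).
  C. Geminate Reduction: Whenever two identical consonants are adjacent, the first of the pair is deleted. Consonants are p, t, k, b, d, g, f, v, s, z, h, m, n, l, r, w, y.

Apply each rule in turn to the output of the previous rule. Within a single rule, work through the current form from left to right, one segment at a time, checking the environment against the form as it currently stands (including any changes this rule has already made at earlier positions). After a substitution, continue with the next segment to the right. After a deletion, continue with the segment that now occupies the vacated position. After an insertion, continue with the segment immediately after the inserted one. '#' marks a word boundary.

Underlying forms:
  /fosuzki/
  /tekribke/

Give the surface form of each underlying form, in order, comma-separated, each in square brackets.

[fosusti], [tekripte]

/fosuzki/:
  A Velar Palatalization: [fosuzki] → [fosuzti]
  B Regressive Voicing Assimilation: [fosuzti] → [fosusti]
  C Geminate Reduction: no change — [fosusti]
/tekribke/:
  A Velar Palatalization: [tekribke] → [tekribte]
  B Regressive Voicing Assimilation: [tekribte] → [tekripte]
  C Geminate Reduction: no change — [tekripte]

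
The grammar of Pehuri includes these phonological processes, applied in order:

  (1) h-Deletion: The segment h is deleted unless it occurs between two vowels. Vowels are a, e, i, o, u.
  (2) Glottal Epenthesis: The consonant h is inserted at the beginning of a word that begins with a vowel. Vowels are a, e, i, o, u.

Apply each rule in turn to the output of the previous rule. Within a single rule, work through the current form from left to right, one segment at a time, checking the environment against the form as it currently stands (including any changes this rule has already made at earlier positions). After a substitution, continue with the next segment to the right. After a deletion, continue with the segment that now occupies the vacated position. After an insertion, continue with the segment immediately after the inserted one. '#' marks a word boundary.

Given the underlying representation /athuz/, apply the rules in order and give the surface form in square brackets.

(1) h-Deletion: [athuz] → [atuz]
(2) Glottal Epenthesis: [atuz] → [hatuz]

[hatuz]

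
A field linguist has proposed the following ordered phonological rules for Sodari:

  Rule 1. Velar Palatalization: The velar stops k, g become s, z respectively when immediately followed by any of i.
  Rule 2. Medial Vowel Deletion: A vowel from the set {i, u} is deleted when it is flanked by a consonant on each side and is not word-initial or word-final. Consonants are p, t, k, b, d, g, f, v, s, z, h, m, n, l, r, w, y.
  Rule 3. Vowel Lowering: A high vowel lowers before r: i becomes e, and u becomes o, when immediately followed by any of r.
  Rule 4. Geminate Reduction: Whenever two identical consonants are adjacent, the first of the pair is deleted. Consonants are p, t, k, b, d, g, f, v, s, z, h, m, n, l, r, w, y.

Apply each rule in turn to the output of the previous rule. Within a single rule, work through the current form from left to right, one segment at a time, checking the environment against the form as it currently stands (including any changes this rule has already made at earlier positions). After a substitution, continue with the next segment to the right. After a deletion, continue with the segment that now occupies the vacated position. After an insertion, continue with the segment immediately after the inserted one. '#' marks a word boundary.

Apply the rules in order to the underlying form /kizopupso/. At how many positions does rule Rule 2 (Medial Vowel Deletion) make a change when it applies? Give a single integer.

Rule 1 Velar Palatalization: [kizopupso] → [sizopupso]
Rule 2 Medial Vowel Deletion: [sizopupso] → [szoppso]
Rule 3 Vowel Lowering: no change — [szoppso]
Rule 4 Geminate Reduction: [szoppso] → [szopso]
Rule Rule 2 changed 2 position(s).

2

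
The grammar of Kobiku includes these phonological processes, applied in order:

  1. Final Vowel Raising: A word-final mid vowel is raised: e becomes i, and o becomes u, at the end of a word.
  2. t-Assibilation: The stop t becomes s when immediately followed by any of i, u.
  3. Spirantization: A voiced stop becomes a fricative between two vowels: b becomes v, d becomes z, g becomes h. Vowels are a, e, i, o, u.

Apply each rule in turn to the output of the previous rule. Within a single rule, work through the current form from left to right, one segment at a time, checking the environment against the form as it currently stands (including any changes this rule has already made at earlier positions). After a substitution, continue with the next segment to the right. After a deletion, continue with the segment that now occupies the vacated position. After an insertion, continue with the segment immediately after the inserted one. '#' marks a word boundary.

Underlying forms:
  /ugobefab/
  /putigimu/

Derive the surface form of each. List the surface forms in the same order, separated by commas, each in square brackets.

[uhovefab], [pusihimu]

/ugobefab/:
  1 Final Vowel Raising: no change — [ugobefab]
  2 t-Assibilation: no change — [ugobefab]
  3 Spirantization: [ugobefab] → [uhovefab]
/putigimu/:
  1 Final Vowel Raising: no change — [putigimu]
  2 t-Assibilation: [putigimu] → [pusigimu]
  3 Spirantization: [pusigimu] → [pusihimu]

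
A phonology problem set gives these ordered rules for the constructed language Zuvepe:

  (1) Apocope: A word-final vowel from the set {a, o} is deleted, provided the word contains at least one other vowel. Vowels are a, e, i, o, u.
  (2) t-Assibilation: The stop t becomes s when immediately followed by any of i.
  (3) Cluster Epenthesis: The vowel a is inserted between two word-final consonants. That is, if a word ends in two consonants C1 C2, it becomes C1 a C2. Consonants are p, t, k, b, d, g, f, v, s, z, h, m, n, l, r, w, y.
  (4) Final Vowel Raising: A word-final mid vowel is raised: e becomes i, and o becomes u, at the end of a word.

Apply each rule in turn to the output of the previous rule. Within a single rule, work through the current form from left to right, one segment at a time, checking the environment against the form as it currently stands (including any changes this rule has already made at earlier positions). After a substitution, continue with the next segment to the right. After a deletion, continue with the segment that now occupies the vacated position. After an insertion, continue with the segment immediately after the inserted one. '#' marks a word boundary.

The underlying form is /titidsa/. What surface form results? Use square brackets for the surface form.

(1) Apocope: [titidsa] → [titids]
(2) t-Assibilation: [titids] → [sisids]
(3) Cluster Epenthesis: [sisids] → [sisidas]
(4) Final Vowel Raising: no change — [sisidas]

[sisidas]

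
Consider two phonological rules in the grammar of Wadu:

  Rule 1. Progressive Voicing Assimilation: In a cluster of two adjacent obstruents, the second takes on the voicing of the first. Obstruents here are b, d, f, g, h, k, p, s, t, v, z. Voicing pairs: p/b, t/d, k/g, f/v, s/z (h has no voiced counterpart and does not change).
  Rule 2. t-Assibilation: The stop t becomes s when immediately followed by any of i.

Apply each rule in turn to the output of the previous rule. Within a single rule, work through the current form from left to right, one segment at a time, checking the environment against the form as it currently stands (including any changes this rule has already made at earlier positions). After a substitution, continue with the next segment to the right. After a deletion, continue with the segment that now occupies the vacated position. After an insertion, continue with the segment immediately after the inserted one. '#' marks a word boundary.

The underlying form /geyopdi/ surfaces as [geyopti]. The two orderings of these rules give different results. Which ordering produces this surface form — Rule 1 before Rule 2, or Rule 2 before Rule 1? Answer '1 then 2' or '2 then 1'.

2 then 1

Order 1 then 2:
  1 Progressive Voicing Assimilation: [geyopdi] → [geyopti]
  2 t-Assibilation: [geyopti] → [geyopsi]
  result: [geyopsi]
Order 2 then 1:
  2 t-Assibilation: no change — [geyopdi]
  1 Progressive Voicing Assimilation: [geyopdi] → [geyopti]
  result: [geyopti]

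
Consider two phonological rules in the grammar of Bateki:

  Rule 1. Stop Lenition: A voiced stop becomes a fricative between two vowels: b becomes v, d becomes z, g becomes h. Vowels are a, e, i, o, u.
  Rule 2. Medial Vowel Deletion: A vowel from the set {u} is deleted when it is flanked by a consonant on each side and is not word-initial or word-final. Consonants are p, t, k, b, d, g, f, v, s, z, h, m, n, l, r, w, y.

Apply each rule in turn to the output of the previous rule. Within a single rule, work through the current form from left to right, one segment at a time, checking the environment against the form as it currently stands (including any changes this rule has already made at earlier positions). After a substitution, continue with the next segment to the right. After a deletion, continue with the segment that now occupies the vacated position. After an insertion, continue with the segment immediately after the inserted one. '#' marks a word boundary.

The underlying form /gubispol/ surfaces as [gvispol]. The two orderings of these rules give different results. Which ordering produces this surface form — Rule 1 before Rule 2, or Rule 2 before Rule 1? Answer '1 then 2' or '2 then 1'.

Order 1 then 2:
  1 Stop Lenition: [gubispol] → [guvispol]
  2 Medial Vowel Deletion: [guvispol] → [gvispol]
  result: [gvispol]
Order 2 then 1:
  2 Medial Vowel Deletion: [gubispol] → [gbispol]
  1 Stop Lenition: no change — [gbispol]
  result: [gbispol]

1 then 2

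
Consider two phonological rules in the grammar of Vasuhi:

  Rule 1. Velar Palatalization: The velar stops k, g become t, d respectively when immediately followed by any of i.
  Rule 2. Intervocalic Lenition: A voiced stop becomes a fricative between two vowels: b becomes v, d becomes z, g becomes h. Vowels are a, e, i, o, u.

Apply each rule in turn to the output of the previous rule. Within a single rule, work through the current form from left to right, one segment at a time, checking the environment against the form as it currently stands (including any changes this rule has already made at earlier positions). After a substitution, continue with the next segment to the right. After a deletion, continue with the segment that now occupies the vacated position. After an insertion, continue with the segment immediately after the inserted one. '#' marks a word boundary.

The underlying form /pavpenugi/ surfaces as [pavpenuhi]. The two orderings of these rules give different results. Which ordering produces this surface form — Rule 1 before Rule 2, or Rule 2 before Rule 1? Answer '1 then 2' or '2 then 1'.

2 then 1

Order 1 then 2:
  1 Velar Palatalization: [pavpenugi] → [pavpenudi]
  2 Intervocalic Lenition: [pavpenudi] → [pavpenuzi]
  result: [pavpenuzi]
Order 2 then 1:
  2 Intervocalic Lenition: [pavpenugi] → [pavpenuhi]
  1 Velar Palatalization: no change — [pavpenuhi]
  result: [pavpenuhi]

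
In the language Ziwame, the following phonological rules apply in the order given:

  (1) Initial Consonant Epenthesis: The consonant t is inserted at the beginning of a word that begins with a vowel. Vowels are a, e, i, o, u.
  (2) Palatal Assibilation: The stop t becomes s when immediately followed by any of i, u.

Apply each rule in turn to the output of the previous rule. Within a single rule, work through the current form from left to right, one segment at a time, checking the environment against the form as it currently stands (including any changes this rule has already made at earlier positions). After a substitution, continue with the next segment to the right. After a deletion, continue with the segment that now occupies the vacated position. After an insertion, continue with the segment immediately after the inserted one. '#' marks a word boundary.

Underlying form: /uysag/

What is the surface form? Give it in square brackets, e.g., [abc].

[suysag]

(1) Initial Consonant Epenthesis: [uysag] → [tuysag]
(2) Palatal Assibilation: [tuysag] → [suysag]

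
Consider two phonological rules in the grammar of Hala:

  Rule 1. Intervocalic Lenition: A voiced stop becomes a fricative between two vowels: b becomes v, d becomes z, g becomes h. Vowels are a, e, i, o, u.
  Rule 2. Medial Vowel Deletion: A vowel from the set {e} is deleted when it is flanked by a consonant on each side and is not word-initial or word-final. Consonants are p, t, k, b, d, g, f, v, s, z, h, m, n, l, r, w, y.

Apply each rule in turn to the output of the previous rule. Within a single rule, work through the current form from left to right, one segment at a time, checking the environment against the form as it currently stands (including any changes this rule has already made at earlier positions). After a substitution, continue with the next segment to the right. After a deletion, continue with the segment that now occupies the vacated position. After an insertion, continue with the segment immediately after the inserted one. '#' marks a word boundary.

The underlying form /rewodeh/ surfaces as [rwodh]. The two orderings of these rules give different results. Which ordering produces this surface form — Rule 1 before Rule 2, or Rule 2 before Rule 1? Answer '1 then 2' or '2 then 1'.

2 then 1

Order 1 then 2:
  1 Intervocalic Lenition: [rewodeh] → [rewozeh]
  2 Medial Vowel Deletion: [rewozeh] → [rwozh]
  result: [rwozh]
Order 2 then 1:
  2 Medial Vowel Deletion: [rewodeh] → [rwodh]
  1 Intervocalic Lenition: no change — [rwodh]
  result: [rwodh]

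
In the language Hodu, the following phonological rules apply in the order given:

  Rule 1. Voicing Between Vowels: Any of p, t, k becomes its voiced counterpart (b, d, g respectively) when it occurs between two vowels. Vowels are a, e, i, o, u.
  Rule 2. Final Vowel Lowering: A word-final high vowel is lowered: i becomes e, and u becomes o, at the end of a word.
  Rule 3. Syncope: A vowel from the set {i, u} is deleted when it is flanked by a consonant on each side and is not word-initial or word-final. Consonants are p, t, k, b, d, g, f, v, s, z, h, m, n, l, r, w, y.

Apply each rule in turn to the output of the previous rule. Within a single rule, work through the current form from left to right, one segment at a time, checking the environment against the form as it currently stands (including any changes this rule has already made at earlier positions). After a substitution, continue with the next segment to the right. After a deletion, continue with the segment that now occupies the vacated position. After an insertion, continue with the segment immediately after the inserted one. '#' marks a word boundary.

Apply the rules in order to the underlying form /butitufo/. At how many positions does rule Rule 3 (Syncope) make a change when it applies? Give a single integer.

Rule 1 Voicing Between Vowels: [butitufo] → [budidufo]
Rule 2 Final Vowel Lowering: no change — [budidufo]
Rule 3 Syncope: [budidufo] → [bddfo]
Rule Rule 3 changed 3 position(s).

3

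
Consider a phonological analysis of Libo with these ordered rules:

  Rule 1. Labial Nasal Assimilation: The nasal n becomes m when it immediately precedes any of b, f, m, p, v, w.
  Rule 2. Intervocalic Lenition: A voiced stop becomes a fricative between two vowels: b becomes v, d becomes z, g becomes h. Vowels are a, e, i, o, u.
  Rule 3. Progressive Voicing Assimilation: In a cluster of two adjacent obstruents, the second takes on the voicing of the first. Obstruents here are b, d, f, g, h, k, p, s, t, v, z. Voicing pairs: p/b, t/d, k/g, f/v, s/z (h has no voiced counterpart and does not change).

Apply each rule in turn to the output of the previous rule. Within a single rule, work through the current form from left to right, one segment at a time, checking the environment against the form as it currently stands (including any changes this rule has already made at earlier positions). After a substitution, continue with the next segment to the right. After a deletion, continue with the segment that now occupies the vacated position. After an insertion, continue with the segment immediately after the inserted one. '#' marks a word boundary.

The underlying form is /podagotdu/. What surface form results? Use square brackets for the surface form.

[pozahottu]

Rule 1 Labial Nasal Assimilation: no change — [podagotdu]
Rule 2 Intervocalic Lenition: [podagotdu] → [pozahotdu]
Rule 3 Progressive Voicing Assimilation: [pozahotdu] → [pozahottu]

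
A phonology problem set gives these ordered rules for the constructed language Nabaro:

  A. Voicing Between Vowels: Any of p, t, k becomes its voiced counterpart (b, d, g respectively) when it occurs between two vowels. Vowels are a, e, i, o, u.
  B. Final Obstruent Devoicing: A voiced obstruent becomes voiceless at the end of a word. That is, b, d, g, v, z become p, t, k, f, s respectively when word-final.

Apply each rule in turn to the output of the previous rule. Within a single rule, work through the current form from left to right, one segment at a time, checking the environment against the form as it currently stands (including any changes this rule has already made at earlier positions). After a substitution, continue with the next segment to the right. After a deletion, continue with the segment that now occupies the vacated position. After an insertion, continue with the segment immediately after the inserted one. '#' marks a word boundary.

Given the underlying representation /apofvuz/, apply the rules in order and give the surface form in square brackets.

[abofvus]

A Voicing Between Vowels: [apofvuz] → [abofvuz]
B Final Obstruent Devoicing: [abofvuz] → [abofvus]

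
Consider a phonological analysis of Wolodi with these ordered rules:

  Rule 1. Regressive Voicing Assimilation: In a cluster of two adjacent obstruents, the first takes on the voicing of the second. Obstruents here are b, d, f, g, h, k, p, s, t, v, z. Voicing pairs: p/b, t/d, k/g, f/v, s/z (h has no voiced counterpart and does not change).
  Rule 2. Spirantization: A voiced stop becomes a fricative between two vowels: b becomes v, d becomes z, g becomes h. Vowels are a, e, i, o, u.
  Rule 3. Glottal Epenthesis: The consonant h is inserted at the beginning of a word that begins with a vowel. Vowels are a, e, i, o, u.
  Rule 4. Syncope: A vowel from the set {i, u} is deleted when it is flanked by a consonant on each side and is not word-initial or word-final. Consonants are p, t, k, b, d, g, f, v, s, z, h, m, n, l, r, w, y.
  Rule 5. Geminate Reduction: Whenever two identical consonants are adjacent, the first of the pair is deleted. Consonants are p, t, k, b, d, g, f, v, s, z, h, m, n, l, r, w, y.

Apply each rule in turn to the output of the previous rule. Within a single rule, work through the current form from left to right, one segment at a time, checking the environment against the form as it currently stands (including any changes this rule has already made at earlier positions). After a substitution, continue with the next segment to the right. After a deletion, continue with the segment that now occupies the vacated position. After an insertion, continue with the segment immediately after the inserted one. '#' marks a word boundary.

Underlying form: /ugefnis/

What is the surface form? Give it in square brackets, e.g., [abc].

Rule 1 Regressive Voicing Assimilation: no change — [ugefnis]
Rule 2 Spirantization: [ugefnis] → [uhefnis]
Rule 3 Glottal Epenthesis: [uhefnis] → [huhefnis]
Rule 4 Syncope: [huhefnis] → [hhefns]
Rule 5 Geminate Reduction: [hhefns] → [hefns]

[hefns]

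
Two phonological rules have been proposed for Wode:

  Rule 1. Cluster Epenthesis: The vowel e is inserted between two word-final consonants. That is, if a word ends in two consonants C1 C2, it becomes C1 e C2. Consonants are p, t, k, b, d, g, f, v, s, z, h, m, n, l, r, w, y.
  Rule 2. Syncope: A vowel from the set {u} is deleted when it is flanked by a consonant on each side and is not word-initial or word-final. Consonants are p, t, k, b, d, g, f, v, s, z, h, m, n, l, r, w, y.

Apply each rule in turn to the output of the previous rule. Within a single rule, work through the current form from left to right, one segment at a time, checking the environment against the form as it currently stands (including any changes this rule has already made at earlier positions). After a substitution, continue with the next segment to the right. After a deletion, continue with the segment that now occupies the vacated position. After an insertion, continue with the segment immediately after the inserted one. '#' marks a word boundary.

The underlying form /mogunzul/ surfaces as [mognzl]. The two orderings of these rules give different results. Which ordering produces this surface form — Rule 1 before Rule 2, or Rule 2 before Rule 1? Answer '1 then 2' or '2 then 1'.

1 then 2

Order 1 then 2:
  1 Cluster Epenthesis: no change — [mogunzul]
  2 Syncope: [mogunzul] → [mognzl]
  result: [mognzl]
Order 2 then 1:
  2 Syncope: [mogunzul] → [mognzl]
  1 Cluster Epenthesis: [mognzl] → [mognzel]
  result: [mognzel]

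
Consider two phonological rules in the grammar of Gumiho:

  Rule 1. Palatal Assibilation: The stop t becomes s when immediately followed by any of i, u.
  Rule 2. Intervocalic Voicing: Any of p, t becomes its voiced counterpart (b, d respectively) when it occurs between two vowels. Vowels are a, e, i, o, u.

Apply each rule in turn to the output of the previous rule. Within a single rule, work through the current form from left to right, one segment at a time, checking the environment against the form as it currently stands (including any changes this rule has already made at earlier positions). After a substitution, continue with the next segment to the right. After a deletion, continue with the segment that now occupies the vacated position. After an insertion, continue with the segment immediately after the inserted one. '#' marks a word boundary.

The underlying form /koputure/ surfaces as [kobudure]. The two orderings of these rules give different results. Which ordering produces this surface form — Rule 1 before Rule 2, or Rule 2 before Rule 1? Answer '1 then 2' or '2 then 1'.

Order 1 then 2:
  1 Palatal Assibilation: [koputure] → [kopusure]
  2 Intervocalic Voicing: [kopusure] → [kobusure]
  result: [kobusure]
Order 2 then 1:
  2 Intervocalic Voicing: [koputure] → [kobudure]
  1 Palatal Assibilation: no change — [kobudure]
  result: [kobudure]

2 then 1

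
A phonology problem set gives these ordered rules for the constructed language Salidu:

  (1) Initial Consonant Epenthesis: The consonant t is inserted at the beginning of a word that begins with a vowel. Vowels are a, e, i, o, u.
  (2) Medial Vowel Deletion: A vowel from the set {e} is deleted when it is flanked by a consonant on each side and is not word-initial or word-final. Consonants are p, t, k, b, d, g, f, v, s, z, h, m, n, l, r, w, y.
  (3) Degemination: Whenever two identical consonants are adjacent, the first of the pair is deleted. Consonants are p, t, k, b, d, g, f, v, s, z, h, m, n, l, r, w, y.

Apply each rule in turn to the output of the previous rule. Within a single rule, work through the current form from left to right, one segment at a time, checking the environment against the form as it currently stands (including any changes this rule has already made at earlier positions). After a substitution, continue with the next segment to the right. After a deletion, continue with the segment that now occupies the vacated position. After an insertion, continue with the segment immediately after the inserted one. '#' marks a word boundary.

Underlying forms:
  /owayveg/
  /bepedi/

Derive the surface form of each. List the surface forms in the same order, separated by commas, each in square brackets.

[towayvg], [bpdi]

/owayveg/:
  (1) Initial Consonant Epenthesis: [owayveg] → [towayveg]
  (2) Medial Vowel Deletion: [towayveg] → [towayvg]
  (3) Degemination: no change — [towayvg]
/bepedi/:
  (1) Initial Consonant Epenthesis: no change — [bepedi]
  (2) Medial Vowel Deletion: [bepedi] → [bpdi]
  (3) Degemination: no change — [bpdi]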